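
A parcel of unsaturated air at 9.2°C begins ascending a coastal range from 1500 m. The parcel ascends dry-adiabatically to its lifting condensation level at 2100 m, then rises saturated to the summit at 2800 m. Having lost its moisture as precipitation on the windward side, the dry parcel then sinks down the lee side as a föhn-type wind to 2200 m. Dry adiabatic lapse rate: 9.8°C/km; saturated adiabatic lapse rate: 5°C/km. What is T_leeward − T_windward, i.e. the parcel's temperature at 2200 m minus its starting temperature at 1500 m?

Dry to 2100 m: -9.8 × 0.6 km = -5.88°C, so T = 3.32°C.
Saturated to 2800 m: -5 × 0.7 km = -3.5°C, so T = -0.18°C.
Dry descent to 2200 m: +9.8 × 0.6 km = +5.88°C, so T = 5.7°C.
Net change vs windward start: 5.7 − 9.2 = -3.5°C

-3.5°C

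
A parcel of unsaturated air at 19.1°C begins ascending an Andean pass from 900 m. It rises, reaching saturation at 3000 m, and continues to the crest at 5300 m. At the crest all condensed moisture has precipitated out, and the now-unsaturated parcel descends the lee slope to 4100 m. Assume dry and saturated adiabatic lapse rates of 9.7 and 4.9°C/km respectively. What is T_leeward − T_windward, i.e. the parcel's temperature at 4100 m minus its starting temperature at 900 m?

-20°C

900–3000 m, dry: Δz = 2.1 km ⇒ ΔT = -20.37°C; T = -1.27°C
3000–5300 m, saturated: Δz = 2.3 km ⇒ ΔT = -11.27°C; T = -12.54°C
5300–4100 m, dry descent: Δz = 1.2 km ⇒ ΔT = +11.64°C; T = -0.9°C
Net change vs windward start: -0.9 − 19.1 = -20°C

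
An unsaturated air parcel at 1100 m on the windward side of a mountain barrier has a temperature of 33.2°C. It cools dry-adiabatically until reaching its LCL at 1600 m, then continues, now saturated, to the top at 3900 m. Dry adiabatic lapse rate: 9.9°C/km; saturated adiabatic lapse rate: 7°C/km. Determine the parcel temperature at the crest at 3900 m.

1100–1600 m, dry: Δz = 0.5 km ⇒ ΔT = -4.95°C; T = 28.25°C
1600–3900 m, saturated: Δz = 2.3 km ⇒ ΔT = -16.1°C; T = 12.15°C

12.15°C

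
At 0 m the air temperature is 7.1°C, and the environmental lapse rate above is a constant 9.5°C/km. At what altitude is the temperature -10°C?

1800 m

Height above start = (7.1 − (-10)) / 9.5 = 1.8 km
Altitude = 0 m + 1800 m = 1800 m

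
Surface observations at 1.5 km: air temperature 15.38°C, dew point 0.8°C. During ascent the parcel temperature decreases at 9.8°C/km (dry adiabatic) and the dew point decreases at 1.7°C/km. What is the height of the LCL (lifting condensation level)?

3.3 km

T and T_d converge at 9.8 − 1.7 = 8.1°C per km
Height above start = (15.38 − 0.8) / 8.1 = 1.8 km
LCL altitude = 1500 m + 1800 m = 3300 m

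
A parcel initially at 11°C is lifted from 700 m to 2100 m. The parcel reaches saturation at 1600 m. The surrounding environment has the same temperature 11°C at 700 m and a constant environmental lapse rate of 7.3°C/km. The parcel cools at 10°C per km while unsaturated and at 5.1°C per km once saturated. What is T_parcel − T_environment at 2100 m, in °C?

Parcel:
  From 700 m to 1600 m (dry): cools by 10 × 0.9 = 9°C, giving 2°C.
  From 1600 m to 2100 m (saturated): cools by 5.1 × 0.5 = 2.55°C, giving -0.55°C.
Environment:
  From 700 m to 2100 m (environment): cools by 7.3 × 1.4 = 10.22°C, giving 0.78°C.
T_parcel − T_env = -0.55 − 0.78 = -1.33°C

-1.33°C (parcel cooler than environment)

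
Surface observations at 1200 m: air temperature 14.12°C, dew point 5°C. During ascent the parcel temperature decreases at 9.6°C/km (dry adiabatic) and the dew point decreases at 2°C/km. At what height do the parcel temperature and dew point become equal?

2400 m

T and T_d converge at 9.6 − 2 = 7.6°C per km
Height above start = (14.12 − 5) / 7.6 = 1.2 km
LCL altitude = 1200 m + 1200 m = 2400 m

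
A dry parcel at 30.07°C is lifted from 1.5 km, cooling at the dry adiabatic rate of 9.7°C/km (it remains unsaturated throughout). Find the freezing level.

4.6 km

Height above start = (30.07 − 0) / 9.7 = 3.1 km
Altitude = 1500 m + 3100 m = 4600 m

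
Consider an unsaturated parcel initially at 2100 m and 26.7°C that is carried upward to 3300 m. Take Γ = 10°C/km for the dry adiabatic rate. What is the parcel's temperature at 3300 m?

14.7°C

2100 → 3300 m (dry adiabatic, 10°C/km): ΔT = -10 × 1.2 = -12°C → T = 14.7°C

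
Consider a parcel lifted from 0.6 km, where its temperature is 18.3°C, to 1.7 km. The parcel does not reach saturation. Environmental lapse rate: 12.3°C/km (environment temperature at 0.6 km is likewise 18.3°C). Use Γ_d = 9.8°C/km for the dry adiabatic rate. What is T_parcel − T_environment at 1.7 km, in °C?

+2.75°C (parcel warmer than environment)

Parcel:
  From 600 m to 1700 m (dry): cools by 9.8 × 1.1 = 10.78°C, giving 7.52°C.
Environment:
  From 600 m to 1700 m (environment): cools by 12.3 × 1.1 = 13.53°C, giving 4.77°C.
T_parcel − T_env = 7.52 − 4.77 = +2.75°C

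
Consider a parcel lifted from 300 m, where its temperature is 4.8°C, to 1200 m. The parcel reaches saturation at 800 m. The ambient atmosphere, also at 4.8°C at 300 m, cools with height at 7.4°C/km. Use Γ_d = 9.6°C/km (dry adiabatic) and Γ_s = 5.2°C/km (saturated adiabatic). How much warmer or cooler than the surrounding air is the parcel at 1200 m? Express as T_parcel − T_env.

Parcel:
  From 300 m to 800 m (dry): cools by 9.6 × 0.5 = 4.8°C, giving 0°C.
  From 800 m to 1200 m (saturated): cools by 5.2 × 0.4 = 2.08°C, giving -2.08°C.
Environment:
  From 300 m to 1200 m (environment): cools by 7.4 × 0.9 = 6.66°C, giving -1.86°C.
T_parcel − T_env = -2.08 − (-1.86) = -0.22°C

-0.22°C (parcel cooler than environment)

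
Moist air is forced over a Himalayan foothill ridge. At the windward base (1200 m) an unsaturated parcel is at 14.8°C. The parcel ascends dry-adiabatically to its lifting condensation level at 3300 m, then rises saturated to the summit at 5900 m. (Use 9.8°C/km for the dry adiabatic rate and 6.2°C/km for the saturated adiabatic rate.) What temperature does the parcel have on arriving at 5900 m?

Dry to 3300 m: -9.8 × 2.1 km = -20.58°C, so T = -5.78°C.
Saturated to 5900 m: -6.2 × 2.6 km = -16.12°C, so T = -21.9°C.

-21.9°C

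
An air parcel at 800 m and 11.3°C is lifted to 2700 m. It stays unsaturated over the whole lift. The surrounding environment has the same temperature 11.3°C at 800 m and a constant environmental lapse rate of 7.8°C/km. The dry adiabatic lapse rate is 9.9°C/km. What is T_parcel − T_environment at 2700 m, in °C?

Parcel:
  Dry to 2700 m: -9.9 × 1.9 km = -18.81°C, so T = -7.51°C.
Environment:
  Environment to 2700 m: -7.8 × 1.9 km = -14.82°C, so T = -3.52°C.
T_parcel − T_env = -7.51 − (-3.52) = -3.99°C

-3.99°C (parcel cooler than environment)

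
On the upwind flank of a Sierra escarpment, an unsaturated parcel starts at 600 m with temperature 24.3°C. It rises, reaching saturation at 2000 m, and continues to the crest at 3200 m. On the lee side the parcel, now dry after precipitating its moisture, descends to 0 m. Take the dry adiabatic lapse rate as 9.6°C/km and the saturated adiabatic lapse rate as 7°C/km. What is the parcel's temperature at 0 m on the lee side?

600 → 2000 m (dry, 9.6°C/km): ΔT = -9.6 × 1.4 = -13.44°C → T = 10.86°C
2000 → 3200 m (saturated, 7°C/km): ΔT = -7 × 1.2 = -8.4°C → T = 2.46°C
3200 → 0 m (dry descent, 9.6°C/km): ΔT = +9.6 × 3.2 = +30.72°C → T = 33.18°C

33.18°C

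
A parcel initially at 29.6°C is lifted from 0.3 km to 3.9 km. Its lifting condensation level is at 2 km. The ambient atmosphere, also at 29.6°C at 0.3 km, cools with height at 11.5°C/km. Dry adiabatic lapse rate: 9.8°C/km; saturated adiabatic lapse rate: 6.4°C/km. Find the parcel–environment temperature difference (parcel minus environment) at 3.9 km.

Parcel:
  300 → 2000 m (dry, 9.8°C/km): ΔT = -9.8 × 1.7 = -16.66°C → T = 12.94°C
  2000 → 3900 m (saturated, 6.4°C/km): ΔT = -6.4 × 1.9 = -12.16°C → T = 0.78°C
Environment:
  300 → 3900 m (environment, 11.5°C/km): ΔT = -11.5 × 3.6 = -41.4°C → T = -11.8°C
T_parcel − T_env = 0.78 − (-11.8) = +12.58°C

+12.58°C (parcel warmer than environment)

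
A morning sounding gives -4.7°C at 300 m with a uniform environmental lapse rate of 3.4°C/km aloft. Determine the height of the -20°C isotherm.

Height above start = (-4.7 − (-20)) / 3.4 = 4.5 km
Altitude = 300 m + 4500 m = 4800 m

4800 m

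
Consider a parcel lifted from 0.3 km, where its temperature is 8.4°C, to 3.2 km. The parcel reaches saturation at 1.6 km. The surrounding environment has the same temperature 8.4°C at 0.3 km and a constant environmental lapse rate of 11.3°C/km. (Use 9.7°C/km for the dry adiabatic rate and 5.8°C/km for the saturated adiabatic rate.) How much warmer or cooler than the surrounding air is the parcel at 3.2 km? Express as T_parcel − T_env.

Parcel:
  From 300 m to 1600 m (dry): cools by 9.7 × 1.3 = 12.61°C, giving -4.21°C.
  From 1600 m to 3200 m (saturated): cools by 5.8 × 1.6 = 9.28°C, giving -13.49°C.
Environment:
  From 300 m to 3200 m (environment): cools by 11.3 × 2.9 = 32.77°C, giving -24.37°C.
T_parcel − T_env = -13.49 − (-24.37) = +10.88°C

+10.88°C (parcel warmer than environment)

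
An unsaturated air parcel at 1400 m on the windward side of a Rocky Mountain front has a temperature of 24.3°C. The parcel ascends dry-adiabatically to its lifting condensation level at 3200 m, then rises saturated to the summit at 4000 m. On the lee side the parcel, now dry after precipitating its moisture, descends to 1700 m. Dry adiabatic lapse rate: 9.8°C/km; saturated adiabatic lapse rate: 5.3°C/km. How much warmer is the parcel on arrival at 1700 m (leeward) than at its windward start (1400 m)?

+0.66°C

Dry to 3200 m: -9.8 × 1.8 km = -17.64°C, so T = 6.66°C.
Saturated to 4000 m: -5.3 × 0.8 km = -4.24°C, so T = 2.42°C.
Dry descent to 1700 m: +9.8 × 2.3 km = +22.54°C, so T = 24.96°C.
Net change vs windward start: 24.96 − 24.3 = +0.66°C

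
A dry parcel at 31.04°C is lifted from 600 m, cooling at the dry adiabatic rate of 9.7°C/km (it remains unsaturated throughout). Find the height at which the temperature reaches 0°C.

Height above start = (31.04 − 0) / 9.7 = 3.2 km
Altitude = 600 m + 3200 m = 3800 m

3800 m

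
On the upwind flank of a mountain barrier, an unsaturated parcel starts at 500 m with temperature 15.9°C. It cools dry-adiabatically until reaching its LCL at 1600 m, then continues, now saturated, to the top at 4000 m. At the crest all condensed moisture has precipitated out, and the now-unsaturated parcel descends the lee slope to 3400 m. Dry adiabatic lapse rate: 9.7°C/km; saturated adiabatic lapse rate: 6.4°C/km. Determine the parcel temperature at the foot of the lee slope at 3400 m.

500–1600 m, dry: Δz = 1.1 km ⇒ ΔT = -10.67°C; T = 5.23°C
1600–4000 m, saturated: Δz = 2.4 km ⇒ ΔT = -15.36°C; T = -10.13°C
4000–3400 m, dry descent: Δz = 0.6 km ⇒ ΔT = +5.82°C; T = -4.31°C

-4.31°C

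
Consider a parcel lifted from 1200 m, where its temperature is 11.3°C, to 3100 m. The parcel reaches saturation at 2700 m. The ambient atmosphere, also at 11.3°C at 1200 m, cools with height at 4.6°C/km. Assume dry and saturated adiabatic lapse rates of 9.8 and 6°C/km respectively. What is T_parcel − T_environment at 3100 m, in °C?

-8.36°C (parcel cooler than environment)

Parcel:
  1200 → 2700 m (dry, 9.8°C/km): ΔT = -9.8 × 1.5 = -14.7°C → T = -3.4°C
  2700 → 3100 m (saturated, 6°C/km): ΔT = -6 × 0.4 = -2.4°C → T = -5.8°C
Environment:
  1200 → 3100 m (environment, 4.6°C/km): ΔT = -4.6 × 1.9 = -8.74°C → T = 2.56°C
T_parcel − T_env = -5.8 − 2.56 = -8.36°C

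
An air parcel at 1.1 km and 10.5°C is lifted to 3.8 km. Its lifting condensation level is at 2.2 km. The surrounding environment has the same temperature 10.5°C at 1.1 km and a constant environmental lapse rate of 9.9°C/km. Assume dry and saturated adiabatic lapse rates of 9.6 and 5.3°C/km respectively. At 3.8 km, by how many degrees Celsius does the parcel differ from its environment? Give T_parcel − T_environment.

+7.69°C (parcel warmer than environment)

Parcel:
  1100 → 2200 m (dry, 9.6°C/km): ΔT = -9.6 × 1.1 = -10.56°C → T = -0.06°C
  2200 → 3800 m (saturated, 5.3°C/km): ΔT = -5.3 × 1.6 = -8.48°C → T = -8.54°C
Environment:
  1100 → 3800 m (environment, 9.9°C/km): ΔT = -9.9 × 2.7 = -26.73°C → T = -16.23°C
T_parcel − T_env = -8.54 − (-16.23) = +7.69°C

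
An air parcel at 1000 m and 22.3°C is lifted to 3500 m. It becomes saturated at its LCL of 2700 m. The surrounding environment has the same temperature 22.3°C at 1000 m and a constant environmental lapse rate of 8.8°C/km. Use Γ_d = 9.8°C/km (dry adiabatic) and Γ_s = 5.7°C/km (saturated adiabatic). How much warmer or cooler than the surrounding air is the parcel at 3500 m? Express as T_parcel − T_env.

+0.78°C (parcel warmer than environment)

Parcel:
  From 1000 m to 2700 m (dry): cools by 9.8 × 1.7 = 16.66°C, giving 5.64°C.
  From 2700 m to 3500 m (saturated): cools by 5.7 × 0.8 = 4.56°C, giving 1.08°C.
Environment:
  From 1000 m to 3500 m (environment): cools by 8.8 × 2.5 = 22°C, giving 0.3°C.
T_parcel − T_env = 1.08 − 0.3 = +0.78°C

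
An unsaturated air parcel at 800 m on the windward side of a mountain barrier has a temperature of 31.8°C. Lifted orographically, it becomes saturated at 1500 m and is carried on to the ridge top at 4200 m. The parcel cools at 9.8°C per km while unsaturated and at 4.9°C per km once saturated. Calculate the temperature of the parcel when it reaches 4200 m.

Dry to 1500 m: -9.8 × 0.7 km = -6.86°C, so T = 24.94°C.
Saturated to 4200 m: -4.9 × 2.7 km = -13.23°C, so T = 11.71°C.

11.71°C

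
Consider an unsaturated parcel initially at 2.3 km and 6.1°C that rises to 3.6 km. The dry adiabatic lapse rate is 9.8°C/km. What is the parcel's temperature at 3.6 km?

-6.64°C

Dry adiabatic to 3600 m: -9.8 × 1.3 km = -12.74°C, so T = -6.64°C.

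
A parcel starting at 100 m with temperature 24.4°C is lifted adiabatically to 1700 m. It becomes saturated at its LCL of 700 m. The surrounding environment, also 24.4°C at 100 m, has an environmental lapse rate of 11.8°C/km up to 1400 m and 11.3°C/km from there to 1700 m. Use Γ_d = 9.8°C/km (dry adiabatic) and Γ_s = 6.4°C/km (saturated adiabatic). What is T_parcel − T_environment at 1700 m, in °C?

Parcel:
  100–700 m, dry: Δz = 0.6 km ⇒ ΔT = -5.88°C; T = 18.52°C
  700–1700 m, saturated: Δz = 1 km ⇒ ΔT = -6.4°C; T = 12.12°C
Environment:
  100–1400 m, environment, lower layer: Δz = 1.3 km ⇒ ΔT = -15.34°C; T = 9.06°C
  1400–1700 m, environment, upper layer: Δz = 0.3 km ⇒ ΔT = -3.39°C; T = 5.67°C
T_parcel − T_env = 12.12 − 5.67 = +6.45°C

+6.45°C (parcel warmer than environment)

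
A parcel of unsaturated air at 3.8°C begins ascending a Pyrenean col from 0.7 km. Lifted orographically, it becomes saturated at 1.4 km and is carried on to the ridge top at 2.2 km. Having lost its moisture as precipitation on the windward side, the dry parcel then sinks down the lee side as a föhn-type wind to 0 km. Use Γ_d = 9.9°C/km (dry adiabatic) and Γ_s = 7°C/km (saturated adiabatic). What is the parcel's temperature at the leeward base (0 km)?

13.05°C

700–1400 m, dry: Δz = 0.7 km ⇒ ΔT = -6.93°C; T = -3.13°C
1400–2200 m, saturated: Δz = 0.8 km ⇒ ΔT = -5.6°C; T = -8.73°C
2200–0 m, dry descent: Δz = 2.2 km ⇒ ΔT = +21.78°C; T = 13.05°C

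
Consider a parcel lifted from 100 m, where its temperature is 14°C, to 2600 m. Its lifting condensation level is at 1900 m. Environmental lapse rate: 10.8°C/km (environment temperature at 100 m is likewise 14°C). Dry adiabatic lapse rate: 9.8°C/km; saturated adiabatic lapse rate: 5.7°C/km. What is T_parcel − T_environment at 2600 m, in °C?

Parcel:
  From 100 m to 1900 m (dry): cools by 9.8 × 1.8 = 17.64°C, giving -3.64°C.
  From 1900 m to 2600 m (saturated): cools by 5.7 × 0.7 = 3.99°C, giving -7.63°C.
Environment:
  From 100 m to 2600 m (environment): cools by 10.8 × 2.5 = 27°C, giving -13°C.
T_parcel − T_env = -7.63 − (-13) = +5.37°C

+5.37°C (parcel warmer than environment)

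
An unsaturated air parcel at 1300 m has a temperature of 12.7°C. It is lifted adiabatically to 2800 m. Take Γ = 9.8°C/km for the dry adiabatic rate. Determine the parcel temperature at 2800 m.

-2°C

1300 → 2800 m (dry adiabatic, 9.8°C/km): ΔT = -9.8 × 1.5 = -14.7°C → T = -2°C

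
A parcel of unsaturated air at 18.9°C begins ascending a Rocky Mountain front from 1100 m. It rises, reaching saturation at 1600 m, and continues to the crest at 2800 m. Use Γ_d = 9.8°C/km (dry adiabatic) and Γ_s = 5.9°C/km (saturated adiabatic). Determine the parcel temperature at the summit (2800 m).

6.92°C

From 1100 m to 1600 m (dry): cools by 9.8 × 0.5 = 4.9°C, giving 14°C.
From 1600 m to 2800 m (saturated): cools by 5.9 × 1.2 = 7.08°C, giving 6.92°C.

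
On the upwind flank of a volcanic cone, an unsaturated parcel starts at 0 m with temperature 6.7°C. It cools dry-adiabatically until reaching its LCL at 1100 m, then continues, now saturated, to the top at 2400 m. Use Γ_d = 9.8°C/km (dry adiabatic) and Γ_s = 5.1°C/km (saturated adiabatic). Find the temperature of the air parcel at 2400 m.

-10.71°C

From 0 m to 1100 m (dry): cools by 9.8 × 1.1 = 10.78°C, giving -4.08°C.
From 1100 m to 2400 m (saturated): cools by 5.1 × 1.3 = 6.63°C, giving -10.71°C.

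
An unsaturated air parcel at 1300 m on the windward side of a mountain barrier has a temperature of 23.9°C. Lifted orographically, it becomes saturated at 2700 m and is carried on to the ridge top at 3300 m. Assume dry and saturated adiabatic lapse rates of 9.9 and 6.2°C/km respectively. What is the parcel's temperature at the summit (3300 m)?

1300–2700 m, dry: Δz = 1.4 km ⇒ ΔT = -13.86°C; T = 10.04°C
2700–3300 m, saturated: Δz = 0.6 km ⇒ ΔT = -3.72°C; T = 6.32°C

6.32°C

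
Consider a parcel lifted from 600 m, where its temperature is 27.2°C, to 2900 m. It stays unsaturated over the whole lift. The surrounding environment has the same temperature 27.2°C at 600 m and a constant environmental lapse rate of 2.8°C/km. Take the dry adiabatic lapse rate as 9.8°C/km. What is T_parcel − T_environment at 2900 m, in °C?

-16.1°C (parcel cooler than environment)

Parcel:
  600 → 2900 m (dry, 9.8°C/km): ΔT = -9.8 × 2.3 = -22.54°C → T = 4.66°C
Environment:
  600 → 2900 m (environment, 2.8°C/km): ΔT = -2.8 × 2.3 = -6.44°C → T = 20.76°C
T_parcel − T_env = 4.66 − 20.76 = -16.1°C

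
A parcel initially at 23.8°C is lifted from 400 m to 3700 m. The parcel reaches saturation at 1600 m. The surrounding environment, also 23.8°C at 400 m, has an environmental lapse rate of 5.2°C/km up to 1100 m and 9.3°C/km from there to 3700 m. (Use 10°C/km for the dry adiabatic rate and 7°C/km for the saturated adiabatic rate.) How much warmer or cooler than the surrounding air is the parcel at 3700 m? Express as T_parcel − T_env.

+1.12°C (parcel warmer than environment)

Parcel:
  400 → 1600 m (dry, 10°C/km): ΔT = -10 × 1.2 = -12°C → T = 11.8°C
  1600 → 3700 m (saturated, 7°C/km): ΔT = -7 × 2.1 = -14.7°C → T = -2.9°C
Environment:
  400 → 1100 m (environment, lower layer, 5.2°C/km): ΔT = -5.2 × 0.7 = -3.64°C → T = 20.16°C
  1100 → 3700 m (environment, upper layer, 9.3°C/km): ΔT = -9.3 × 2.6 = -24.18°C → T = -4.02°C
T_parcel − T_env = -2.9 − (-4.02) = +1.12°C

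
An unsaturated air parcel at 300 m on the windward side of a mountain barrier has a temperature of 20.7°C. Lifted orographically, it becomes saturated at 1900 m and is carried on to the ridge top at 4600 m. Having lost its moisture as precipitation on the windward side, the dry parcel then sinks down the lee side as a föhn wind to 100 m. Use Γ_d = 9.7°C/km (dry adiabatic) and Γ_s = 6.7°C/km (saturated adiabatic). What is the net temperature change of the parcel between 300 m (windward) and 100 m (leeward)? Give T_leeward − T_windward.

300–1900 m, dry: Δz = 1.6 km ⇒ ΔT = -15.52°C; T = 5.18°C
1900–4600 m, saturated: Δz = 2.7 km ⇒ ΔT = -18.09°C; T = -12.91°C
4600–100 m, dry descent: Δz = 4.5 km ⇒ ΔT = +43.65°C; T = 30.74°C
Net change vs windward start: 30.74 − 20.7 = +10.04°C

+10.04°C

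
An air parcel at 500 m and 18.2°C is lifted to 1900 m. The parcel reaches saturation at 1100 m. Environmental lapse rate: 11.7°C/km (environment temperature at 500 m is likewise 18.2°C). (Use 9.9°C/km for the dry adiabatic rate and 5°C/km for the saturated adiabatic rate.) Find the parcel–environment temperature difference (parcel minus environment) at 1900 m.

Parcel:
  500–1100 m, dry: Δz = 0.6 km ⇒ ΔT = -5.94°C; T = 12.26°C
  1100–1900 m, saturated: Δz = 0.8 km ⇒ ΔT = -4°C; T = 8.26°C
Environment:
  500–1900 m, environment: Δz = 1.4 km ⇒ ΔT = -16.38°C; T = 1.82°C
T_parcel − T_env = 8.26 − 1.82 = +6.44°C

+6.44°C (parcel warmer than environment)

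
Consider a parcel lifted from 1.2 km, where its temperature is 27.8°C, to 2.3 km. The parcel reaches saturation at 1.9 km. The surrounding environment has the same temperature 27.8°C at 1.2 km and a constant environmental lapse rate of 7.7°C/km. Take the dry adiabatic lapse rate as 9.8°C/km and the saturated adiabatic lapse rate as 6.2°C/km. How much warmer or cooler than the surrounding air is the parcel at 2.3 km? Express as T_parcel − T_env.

Parcel:
  Dry to 1900 m: -9.8 × 0.7 km = -6.86°C, so T = 20.94°C.
  Saturated to 2300 m: -6.2 × 0.4 km = -2.48°C, so T = 18.46°C.
Environment:
  Environment to 2300 m: -7.7 × 1.1 km = -8.47°C, so T = 19.33°C.
T_parcel − T_env = 18.46 − 19.33 = -0.87°C

-0.87°C (parcel cooler than environment)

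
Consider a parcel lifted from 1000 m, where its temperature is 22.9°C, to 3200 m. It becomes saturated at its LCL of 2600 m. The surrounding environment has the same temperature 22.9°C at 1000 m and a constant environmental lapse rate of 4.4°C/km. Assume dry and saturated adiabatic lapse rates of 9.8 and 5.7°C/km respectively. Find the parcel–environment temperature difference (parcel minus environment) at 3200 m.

-9.42°C (parcel cooler than environment)

Parcel:
  1000 → 2600 m (dry, 9.8°C/km): ΔT = -9.8 × 1.6 = -15.68°C → T = 7.22°C
  2600 → 3200 m (saturated, 5.7°C/km): ΔT = -5.7 × 0.6 = -3.42°C → T = 3.8°C
Environment:
  1000 → 3200 m (environment, 4.4°C/km): ΔT = -4.4 × 2.2 = -9.68°C → T = 13.22°C
T_parcel − T_env = 3.8 − 13.22 = -9.42°C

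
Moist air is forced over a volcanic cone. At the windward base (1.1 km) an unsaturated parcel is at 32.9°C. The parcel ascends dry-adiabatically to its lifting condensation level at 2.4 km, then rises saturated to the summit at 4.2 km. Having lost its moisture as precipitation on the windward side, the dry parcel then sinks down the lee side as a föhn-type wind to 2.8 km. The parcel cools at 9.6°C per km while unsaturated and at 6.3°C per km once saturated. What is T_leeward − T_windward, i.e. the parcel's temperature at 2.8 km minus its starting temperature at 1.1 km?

From 1100 m to 2400 m (dry): cools by 9.6 × 1.3 = 12.48°C, giving 20.42°C.
From 2400 m to 4200 m (saturated): cools by 6.3 × 1.8 = 11.34°C, giving 9.08°C.
From 4200 m to 2800 m (dry descent): warms by 9.6 × 1.4 = 13.44°C, giving 22.52°C.
Net change vs windward start: 22.52 − 32.9 = -10.38°C

-10.38°C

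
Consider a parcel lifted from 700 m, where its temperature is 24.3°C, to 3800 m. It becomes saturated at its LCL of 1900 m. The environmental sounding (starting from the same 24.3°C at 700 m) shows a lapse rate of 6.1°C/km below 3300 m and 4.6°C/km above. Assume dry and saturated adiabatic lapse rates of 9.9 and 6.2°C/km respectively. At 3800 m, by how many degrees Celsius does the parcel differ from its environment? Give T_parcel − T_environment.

-5.5°C (parcel cooler than environment)

Parcel:
  From 700 m to 1900 m (dry): cools by 9.9 × 1.2 = 11.88°C, giving 12.42°C.
  From 1900 m to 3800 m (saturated): cools by 6.2 × 1.9 = 11.78°C, giving 0.64°C.
Environment:
  From 700 m to 3300 m (environment, lower layer): cools by 6.1 × 2.6 = 15.86°C, giving 8.44°C.
  From 3300 m to 3800 m (environment, upper layer): cools by 4.6 × 0.5 = 2.3°C, giving 6.14°C.
T_parcel − T_env = 0.64 − 6.14 = -5.5°C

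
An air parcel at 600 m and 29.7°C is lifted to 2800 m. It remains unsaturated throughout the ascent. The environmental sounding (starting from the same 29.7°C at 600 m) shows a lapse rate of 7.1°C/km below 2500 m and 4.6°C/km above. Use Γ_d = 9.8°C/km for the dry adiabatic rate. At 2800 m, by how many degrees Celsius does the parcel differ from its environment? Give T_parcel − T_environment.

-6.69°C (parcel cooler than environment)

Parcel:
  600 → 2800 m (dry, 9.8°C/km): ΔT = -9.8 × 2.2 = -21.56°C → T = 8.14°C
Environment:
  600 → 2500 m (environment, lower layer, 7.1°C/km): ΔT = -7.1 × 1.9 = -13.49°C → T = 16.21°C
  2500 → 2800 m (environment, upper layer, 4.6°C/km): ΔT = -4.6 × 0.3 = -1.38°C → T = 14.83°C
T_parcel − T_env = 8.14 − 14.83 = -6.69°C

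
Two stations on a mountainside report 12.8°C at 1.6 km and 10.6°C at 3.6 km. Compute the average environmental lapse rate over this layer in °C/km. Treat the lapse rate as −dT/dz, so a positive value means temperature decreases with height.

1.1°C/km

Γ = −ΔT/Δz = (12.8 − 10.6) / (3600 − 1600) m
  = 2.2°C / 2 km = 1.1°C/km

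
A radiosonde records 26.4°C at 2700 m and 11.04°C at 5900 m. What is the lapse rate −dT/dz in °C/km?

4.8°C/km

Γ = −ΔT/Δz = (26.4 − 11.04) / (5900 − 2700) m
  = 15.36°C / 3.2 km = 4.8°C/km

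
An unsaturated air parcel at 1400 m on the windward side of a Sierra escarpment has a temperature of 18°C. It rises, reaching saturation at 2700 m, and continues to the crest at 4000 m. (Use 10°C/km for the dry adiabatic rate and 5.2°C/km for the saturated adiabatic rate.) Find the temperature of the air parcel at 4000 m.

1400 → 2700 m (dry, 10°C/km): ΔT = -10 × 1.3 = -13°C → T = 5°C
2700 → 4000 m (saturated, 5.2°C/km): ΔT = -5.2 × 1.3 = -6.76°C → T = -1.76°C

-1.76°C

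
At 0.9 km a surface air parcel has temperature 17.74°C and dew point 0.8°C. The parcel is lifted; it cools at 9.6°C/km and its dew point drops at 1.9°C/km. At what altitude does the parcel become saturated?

T and T_d converge at 9.6 − 1.9 = 7.7°C per km
Height above start = (17.74 − 0.8) / 7.7 = 2.2 km
LCL altitude = 900 m + 2200 m = 3100 m

3.1 km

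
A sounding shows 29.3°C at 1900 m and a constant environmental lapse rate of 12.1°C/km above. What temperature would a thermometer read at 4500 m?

Environmental to 4500 m: -12.1 × 2.6 km = -31.46°C, so T = -2.16°C.

-2.16°C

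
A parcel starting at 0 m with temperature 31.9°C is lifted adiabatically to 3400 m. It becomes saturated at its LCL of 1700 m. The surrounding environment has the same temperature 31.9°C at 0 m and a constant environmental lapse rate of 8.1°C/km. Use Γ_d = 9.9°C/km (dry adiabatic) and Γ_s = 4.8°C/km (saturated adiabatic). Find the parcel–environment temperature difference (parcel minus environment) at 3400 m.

Parcel:
  0–1700 m, dry: Δz = 1.7 km ⇒ ΔT = -16.83°C; T = 15.07°C
  1700–3400 m, saturated: Δz = 1.7 km ⇒ ΔT = -8.16°C; T = 6.91°C
Environment:
  0–3400 m, environment: Δz = 3.4 km ⇒ ΔT = -27.54°C; T = 4.36°C
T_parcel − T_env = 6.91 − 4.36 = +2.55°C

+2.55°C (parcel warmer than environment)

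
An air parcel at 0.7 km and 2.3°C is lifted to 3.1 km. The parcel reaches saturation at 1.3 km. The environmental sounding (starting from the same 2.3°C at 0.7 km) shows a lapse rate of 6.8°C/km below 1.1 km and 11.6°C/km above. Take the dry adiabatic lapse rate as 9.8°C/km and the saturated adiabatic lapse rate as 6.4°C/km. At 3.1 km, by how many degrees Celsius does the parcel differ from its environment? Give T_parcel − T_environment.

+8.52°C (parcel warmer than environment)

Parcel:
  700 → 1300 m (dry, 9.8°C/km): ΔT = -9.8 × 0.6 = -5.88°C → T = -3.58°C
  1300 → 3100 m (saturated, 6.4°C/km): ΔT = -6.4 × 1.8 = -11.52°C → T = -15.1°C
Environment:
  700 → 1100 m (environment, lower layer, 6.8°C/km): ΔT = -6.8 × 0.4 = -2.72°C → T = -0.42°C
  1100 → 3100 m (environment, upper layer, 11.6°C/km): ΔT = -11.6 × 2 = -23.2°C → T = -23.62°C
T_parcel − T_env = -15.1 − (-23.62) = +8.52°C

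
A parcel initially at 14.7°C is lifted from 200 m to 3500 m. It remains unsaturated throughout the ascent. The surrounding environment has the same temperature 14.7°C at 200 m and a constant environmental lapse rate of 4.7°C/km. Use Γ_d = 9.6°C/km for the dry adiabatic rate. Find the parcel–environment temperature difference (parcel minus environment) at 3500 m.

Parcel:
  200–3500 m, dry: Δz = 3.3 km ⇒ ΔT = -31.68°C; T = -16.98°C
Environment:
  200–3500 m, environment: Δz = 3.3 km ⇒ ΔT = -15.51°C; T = -0.81°C
T_parcel − T_env = -16.98 − (-0.81) = -16.17°C

-16.17°C (parcel cooler than environment)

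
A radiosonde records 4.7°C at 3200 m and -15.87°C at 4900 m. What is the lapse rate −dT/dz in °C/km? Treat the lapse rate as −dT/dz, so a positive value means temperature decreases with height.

Γ = −ΔT/Δz = (4.7 − (-15.87)) / (4900 − 3200) m
  = 20.57°C / 1.7 km = 12.1°C/km

12.1°C/km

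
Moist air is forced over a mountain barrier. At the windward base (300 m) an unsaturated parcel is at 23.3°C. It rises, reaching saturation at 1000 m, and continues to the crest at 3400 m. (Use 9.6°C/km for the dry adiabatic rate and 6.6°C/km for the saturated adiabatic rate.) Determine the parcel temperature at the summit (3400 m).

300 → 1000 m (dry, 9.6°C/km): ΔT = -9.6 × 0.7 = -6.72°C → T = 16.58°C
1000 → 3400 m (saturated, 6.6°C/km): ΔT = -6.6 × 2.4 = -15.84°C → T = 0.74°C

0.74°C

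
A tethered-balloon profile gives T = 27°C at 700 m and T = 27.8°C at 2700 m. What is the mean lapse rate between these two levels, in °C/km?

-0.4°C/km

Γ = −ΔT/Δz = (27 − 27.8) / (2700 − 700) m
  = -0.8°C / 2 km = -0.4°C/km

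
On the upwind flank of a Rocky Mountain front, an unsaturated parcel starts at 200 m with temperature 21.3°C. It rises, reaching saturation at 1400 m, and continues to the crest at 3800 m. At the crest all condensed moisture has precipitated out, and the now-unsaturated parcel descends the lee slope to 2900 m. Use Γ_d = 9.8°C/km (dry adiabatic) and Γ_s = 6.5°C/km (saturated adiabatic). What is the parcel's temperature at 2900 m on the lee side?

2.76°C

From 200 m to 1400 m (dry): cools by 9.8 × 1.2 = 11.76°C, giving 9.54°C.
From 1400 m to 3800 m (saturated): cools by 6.5 × 2.4 = 15.6°C, giving -6.06°C.
From 3800 m to 2900 m (dry descent): warms by 9.8 × 0.9 = 8.82°C, giving 2.76°C.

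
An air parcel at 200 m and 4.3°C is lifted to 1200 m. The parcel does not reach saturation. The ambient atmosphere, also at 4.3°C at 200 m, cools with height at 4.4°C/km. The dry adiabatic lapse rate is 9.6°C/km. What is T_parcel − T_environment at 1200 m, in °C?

-5.2°C (parcel cooler than environment)

Parcel:
  Dry to 1200 m: -9.6 × 1 km = -9.6°C, so T = -5.3°C.
Environment:
  Environment to 1200 m: -4.4 × 1 km = -4.4°C, so T = -0.1°C.
T_parcel − T_env = -5.3 − (-0.1) = -5.2°C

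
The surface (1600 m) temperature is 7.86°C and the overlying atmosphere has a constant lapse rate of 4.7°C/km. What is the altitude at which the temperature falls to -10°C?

5400 m

Height above start = (7.86 − (-10)) / 4.7 = 3.8 km
Altitude = 1600 m + 3800 m = 5400 m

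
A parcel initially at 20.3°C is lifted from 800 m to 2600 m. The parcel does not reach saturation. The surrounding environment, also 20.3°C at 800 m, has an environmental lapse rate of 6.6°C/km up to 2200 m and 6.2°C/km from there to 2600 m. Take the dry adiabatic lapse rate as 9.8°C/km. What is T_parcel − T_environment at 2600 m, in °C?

-5.92°C (parcel cooler than environment)

Parcel:
  800 → 2600 m (dry, 9.8°C/km): ΔT = -9.8 × 1.8 = -17.64°C → T = 2.66°C
Environment:
  800 → 2200 m (environment, lower layer, 6.6°C/km): ΔT = -6.6 × 1.4 = -9.24°C → T = 11.06°C
  2200 → 2600 m (environment, upper layer, 6.2°C/km): ΔT = -6.2 × 0.4 = -2.48°C → T = 8.58°C
T_parcel − T_env = 2.66 − 8.58 = -5.92°C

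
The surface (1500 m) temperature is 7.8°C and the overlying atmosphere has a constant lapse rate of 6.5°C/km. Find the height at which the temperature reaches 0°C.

2700 m

Height above start = (7.8 − 0) / 6.5 = 1.2 km
Altitude = 1500 m + 1200 m = 2700 m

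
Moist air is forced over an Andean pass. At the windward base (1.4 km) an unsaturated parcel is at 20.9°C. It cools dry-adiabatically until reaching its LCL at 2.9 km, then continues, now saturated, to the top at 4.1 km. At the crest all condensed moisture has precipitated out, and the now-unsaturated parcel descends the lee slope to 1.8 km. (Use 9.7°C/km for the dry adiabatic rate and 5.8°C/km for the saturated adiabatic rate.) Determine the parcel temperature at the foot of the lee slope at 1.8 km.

21.7°C

Dry to 2900 m: -9.7 × 1.5 km = -14.55°C, so T = 6.35°C.
Saturated to 4100 m: -5.8 × 1.2 km = -6.96°C, so T = -0.61°C.
Dry descent to 1800 m: +9.7 × 2.3 km = +22.31°C, so T = 21.7°C.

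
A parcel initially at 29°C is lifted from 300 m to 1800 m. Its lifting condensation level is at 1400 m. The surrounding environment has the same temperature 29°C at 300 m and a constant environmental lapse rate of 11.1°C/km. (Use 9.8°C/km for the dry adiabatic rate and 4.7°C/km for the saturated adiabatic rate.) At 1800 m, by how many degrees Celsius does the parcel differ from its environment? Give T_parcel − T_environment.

+3.99°C (parcel warmer than environment)

Parcel:
  300 → 1400 m (dry, 9.8°C/km): ΔT = -9.8 × 1.1 = -10.78°C → T = 18.22°C
  1400 → 1800 m (saturated, 4.7°C/km): ΔT = -4.7 × 0.4 = -1.88°C → T = 16.34°C
Environment:
  300 → 1800 m (environment, 11.1°C/km): ΔT = -11.1 × 1.5 = -16.65°C → T = 12.35°C
T_parcel − T_env = 16.34 − 12.35 = +3.99°C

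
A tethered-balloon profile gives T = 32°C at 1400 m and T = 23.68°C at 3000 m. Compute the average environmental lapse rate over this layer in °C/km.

Γ = −ΔT/Δz = (32 − 23.68) / (3000 − 1400) m
  = 8.32°C / 1.6 km = 5.2°C/km

5.2°C/km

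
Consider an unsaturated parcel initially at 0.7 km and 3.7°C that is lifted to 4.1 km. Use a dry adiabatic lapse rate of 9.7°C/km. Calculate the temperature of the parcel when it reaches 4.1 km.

-29.28°C

700–4100 m, dry adiabatic: Δz = 3.4 km ⇒ ΔT = -32.98°C; T = -29.28°C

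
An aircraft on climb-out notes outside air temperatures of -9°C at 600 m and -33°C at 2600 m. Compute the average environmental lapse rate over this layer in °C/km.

Γ = −ΔT/Δz = (-9 − (-33)) / (2600 − 600) m
  = 24°C / 2 km = 12°C/km

12°C/km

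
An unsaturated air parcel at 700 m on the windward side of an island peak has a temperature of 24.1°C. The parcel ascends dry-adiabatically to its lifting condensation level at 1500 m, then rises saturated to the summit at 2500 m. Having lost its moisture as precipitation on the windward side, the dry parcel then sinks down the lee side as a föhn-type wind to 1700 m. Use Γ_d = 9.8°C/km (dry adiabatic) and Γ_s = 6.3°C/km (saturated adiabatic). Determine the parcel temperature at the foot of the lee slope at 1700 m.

17.8°C

700–1500 m, dry: Δz = 0.8 km ⇒ ΔT = -7.84°C; T = 16.26°C
1500–2500 m, saturated: Δz = 1 km ⇒ ΔT = -6.3°C; T = 9.96°C
2500–1700 m, dry descent: Δz = 0.8 km ⇒ ΔT = +7.84°C; T = 17.8°C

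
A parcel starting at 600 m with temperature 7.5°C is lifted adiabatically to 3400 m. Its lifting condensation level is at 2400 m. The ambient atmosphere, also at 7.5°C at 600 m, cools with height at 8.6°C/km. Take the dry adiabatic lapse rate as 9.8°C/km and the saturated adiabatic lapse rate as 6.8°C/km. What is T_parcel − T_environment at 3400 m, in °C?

Parcel:
  From 600 m to 2400 m (dry): cools by 9.8 × 1.8 = 17.64°C, giving -10.14°C.
  From 2400 m to 3400 m (saturated): cools by 6.8 × 1 = 6.8°C, giving -16.94°C.
Environment:
  From 600 m to 3400 m (environment): cools by 8.6 × 2.8 = 24.08°C, giving -16.58°C.
T_parcel − T_env = -16.94 − (-16.58) = -0.36°C

-0.36°C (parcel cooler than environment)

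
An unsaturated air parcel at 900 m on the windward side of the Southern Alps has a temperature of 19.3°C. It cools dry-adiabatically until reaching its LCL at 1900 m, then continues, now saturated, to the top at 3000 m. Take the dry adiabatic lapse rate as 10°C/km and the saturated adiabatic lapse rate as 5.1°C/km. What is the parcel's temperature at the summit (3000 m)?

3.69°C

Dry to 1900 m: -10 × 1 km = -10°C, so T = 9.3°C.
Saturated to 3000 m: -5.1 × 1.1 km = -5.61°C, so T = 3.69°C.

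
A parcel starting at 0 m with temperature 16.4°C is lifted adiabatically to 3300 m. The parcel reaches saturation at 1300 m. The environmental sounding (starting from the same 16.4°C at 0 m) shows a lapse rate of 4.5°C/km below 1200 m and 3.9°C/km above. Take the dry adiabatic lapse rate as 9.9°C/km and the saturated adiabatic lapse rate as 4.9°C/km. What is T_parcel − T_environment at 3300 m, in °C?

-9.08°C (parcel cooler than environment)

Parcel:
  From 0 m to 1300 m (dry): cools by 9.9 × 1.3 = 12.87°C, giving 3.53°C.
  From 1300 m to 3300 m (saturated): cools by 4.9 × 2 = 9.8°C, giving -6.27°C.
Environment:
  From 0 m to 1200 m (environment, lower layer): cools by 4.5 × 1.2 = 5.4°C, giving 11°C.
  From 1200 m to 3300 m (environment, upper layer): cools by 3.9 × 2.1 = 8.19°C, giving 2.81°C.
T_parcel − T_env = -6.27 − 2.81 = -9.08°C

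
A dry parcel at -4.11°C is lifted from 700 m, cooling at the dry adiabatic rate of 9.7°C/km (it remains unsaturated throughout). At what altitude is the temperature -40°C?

4400 m

Height above start = (-4.11 − (-40)) / 9.7 = 3.7 km
Altitude = 700 m + 3700 m = 4400 m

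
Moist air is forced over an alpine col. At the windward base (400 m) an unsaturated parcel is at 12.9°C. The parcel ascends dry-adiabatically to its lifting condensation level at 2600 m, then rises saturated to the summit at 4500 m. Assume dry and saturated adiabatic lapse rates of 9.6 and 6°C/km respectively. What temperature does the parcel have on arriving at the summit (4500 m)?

From 400 m to 2600 m (dry): cools by 9.6 × 2.2 = 21.12°C, giving -8.22°C.
From 2600 m to 4500 m (saturated): cools by 6 × 1.9 = 11.4°C, giving -19.62°C.

-19.62°C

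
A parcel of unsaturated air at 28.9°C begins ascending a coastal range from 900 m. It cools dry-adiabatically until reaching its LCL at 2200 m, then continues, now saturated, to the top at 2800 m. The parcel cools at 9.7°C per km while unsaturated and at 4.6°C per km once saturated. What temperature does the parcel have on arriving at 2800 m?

Dry to 2200 m: -9.7 × 1.3 km = -12.61°C, so T = 16.29°C.
Saturated to 2800 m: -4.6 × 0.6 km = -2.76°C, so T = 13.53°C.

13.53°C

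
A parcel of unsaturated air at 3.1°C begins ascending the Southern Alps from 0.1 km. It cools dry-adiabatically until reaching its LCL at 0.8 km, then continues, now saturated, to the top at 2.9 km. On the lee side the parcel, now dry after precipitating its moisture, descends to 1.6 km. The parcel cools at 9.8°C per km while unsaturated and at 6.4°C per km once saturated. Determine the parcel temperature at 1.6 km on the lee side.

100 → 800 m (dry, 9.8°C/km): ΔT = -9.8 × 0.7 = -6.86°C → T = -3.76°C
800 → 2900 m (saturated, 6.4°C/km): ΔT = -6.4 × 2.1 = -13.44°C → T = -17.2°C
2900 → 1600 m (dry descent, 9.8°C/km): ΔT = +9.8 × 1.3 = +12.74°C → T = -4.46°C

-4.46°C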